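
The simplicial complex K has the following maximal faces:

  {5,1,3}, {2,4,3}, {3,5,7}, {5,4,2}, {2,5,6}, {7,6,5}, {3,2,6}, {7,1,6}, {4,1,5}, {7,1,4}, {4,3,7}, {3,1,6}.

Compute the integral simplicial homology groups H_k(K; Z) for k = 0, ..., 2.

H_0 ≅ Z,  H_1 ≅ Z/2Z,  H_2 = 0.

Take the total order 1 < 2 < 3 < 4 < 5 < 6 < 7 on the vertex set. Then K (dimension 2) consists of the simplices:

  0-simplices (7): [1], [2], [3], [4], [5], [6], [7]
  1-simplices (18): [1,3], [1,4], [1,5], [1,6], [1,7], [2,3], [2,4], [2,5], [2,6], [3,4], [3,5], [3,6], [3,7], [4,5], [4,7], [5,6], [5,7], [6,7]
  2-simplices (12): [1,3,5], [1,3,6], [1,4,5], [1,4,7], [1,6,7], [2,3,4], [2,3,6], [2,4,5], [2,5,6], [3,4,7], [3,5,7], [5,6,7]

giving chain groups C_0 ≅ Z^7, C_1 ≅ Z^18, C_2 ≅ Z^12.

∂_1: C_1 → C_0 is given by ∂[p,q] = [q] − [p].
As a 7×18 matrix over Z this has rank 6, with invariant factors (1,1,1,1,1,1).

The boundary map ∂_2: C_2 → C_1 sends each 2-simplex [p,q,r] to [q,r] − [p,r] + [p,q]. For instance
  ∂[3,4,7] = [4,7] − [3,7] + [3,4],
  ∂[2,3,4] = [3,4] − [2,4] + [2,3].
The resulting 18×12 matrix has rank 12, and its Smith normal form has invariant factors (1,1,1,1,1,1,1,1,1,1,1,2).

Reading off H_k = ker ∂_k / im ∂_{k+1}:

  H_0: rank C_0 − rank ∂_1 = 7 − 6 = 1, and the invariant factors of ∂_1 are all 1, so H_0 ≅ Z.
  H_1: rank ker ∂_1 − rank ∂_2 = (18 − 6) − 12 = 0, and ∂_2 has invariant factor 2 > 1, so H_1 ≅ Z/2Z.
  H_2: rank ker ∂_2 − rank ∂_3 = (12 − 12) − 0 = 0, and there is no ∂_3, so H_2 ≅ 0.

(K is a triangulation of the real projective plane RP^2.)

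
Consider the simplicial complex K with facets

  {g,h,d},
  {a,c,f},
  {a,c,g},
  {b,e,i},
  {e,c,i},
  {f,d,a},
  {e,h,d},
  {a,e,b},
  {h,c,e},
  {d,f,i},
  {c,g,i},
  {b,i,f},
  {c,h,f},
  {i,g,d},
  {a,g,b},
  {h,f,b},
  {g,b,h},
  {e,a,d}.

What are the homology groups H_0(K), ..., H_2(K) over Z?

H_0 ≅ Z,  H_1 ≅ Z^2,  H_2 ≅ Z.

Take the total order a < b < c < d < e < f < g < h < i on the vertex set. Then K (dimension 2) consists of the simplices:

  0-simplices (9): a, b, c, d, e, f, g, h, i
  1-simplices (27): ab, ac, ad, ae, af, ag, be, bf, bg, bh, bi, ce, cf, cg, ch, ci, de, df, dg, dh, di, eh, ei, fh, fi, gh, gi
  2-simplices (18): abe, abg, acf, acg, ade, adf, bei, bfh, bfi, bgh, ceh, cei, cfh, cgi, deh, dfi, dgh, dgi

giving chain groups C_0 ≅ Z^9, C_1 ≅ Z^27, C_2 ≅ Z^18.

∂_1: C_1 → C_0 sends each edge [p,q] (with p < q) to q − p. For instance
  ∂dg = g − d.
As a 9×27 matrix over Z this has rank 8, with invariant factors (1,1,1,1,1,1,1,1).

Boundary ∂_2: C_2 → C_1 maps a triangle to the signed sum of its edges. For instance
  ∂cgi = gi − ci + cg,
  ∂bgh = gh − bh + bg.
As a 27×18 matrix over Z this has rank 17, with invariant factors (1,1,1,1,1,1,1,1,1,1,1,1,1,1,1,1,1).

Computing H_k = (kernel of ∂_k) / (image of ∂_{k+1}):

  H_0: rank C_0 − rank ∂_1 = 9 − 8 = 1, and the invariant factors of ∂_1 are all 1, so H_0 ≅ Z.
  H_1: rank ker ∂_1 − rank ∂_2 = (27 − 8) − 17 = 2, and the invariant factors of ∂_2 are all 1, so H_1 ≅ Z^2.
  H_2: rank ker ∂_2 − rank ∂_3 = (18 − 17) − 0 = 1, and there is no ∂_3, so H_2 ≅ Z.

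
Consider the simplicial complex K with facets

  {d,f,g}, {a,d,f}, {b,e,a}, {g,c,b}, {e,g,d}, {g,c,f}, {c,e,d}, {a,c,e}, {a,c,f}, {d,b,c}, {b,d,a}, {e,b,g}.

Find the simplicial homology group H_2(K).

Order the vertices as a < b < c < d < e < f < g. Listing each simplex with vertices in this order, K has dimension 2 with simplices:

  0-simplices (7): a, b, c, d, e, f, g
  1-simplices (18): ab, ac, ad, ae, af, bc, bd, be, bg, cd, ce, cf, cg, de, df, dg, eg, fg
  2-simplices (12): abd, abe, ace, acf, adf, bcd, bcg, beg, cde, cfg, deg, dfg

giving chain groups C_0 ≅ Z^7, C_1 ≅ Z^18, C_2 ≅ Z^12.

The boundary map ∂_1: C_1 → C_0 sends each edge [p,q] (with p < q) to q − p.
As a 7×18 matrix over Z this has rank 6, with invariant factors (1,1,1,1,1,1).

The boundary map ∂_2: C_2 → C_1 sends each 2-simplex [p,q,r] to [q,r] − [p,r] + [p,q]. For instance
  ∂ace = ce − ae + ac,
  ∂abd = bd − ad + ab.
The 18×12 boundary matrix has rank 12 and Smith normal form diag(1,1,1,1,1,1,1,1,1,1,1,2).

Now H_k = ker ∂_k / im ∂_{k+1}, so:

  H_2: rank ker ∂_2 − rank ∂_3 = (12 − 12) − 0 = 0, and there is no ∂_3, so H_2 = 0.

(K is a triangulation of the real projective plane RP^2.)

H_2 = 0.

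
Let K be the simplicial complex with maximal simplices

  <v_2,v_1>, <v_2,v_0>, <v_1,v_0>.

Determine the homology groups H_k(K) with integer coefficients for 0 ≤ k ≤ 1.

Order the vertices as v_0 < v_1 < v_2. Listing each simplex with vertices in this order, K has dimension 1 with simplices:

  0-simplices (3): [v_0], [v_1], [v_2]
  1-simplices (3): [v_0,v_1], [v_0,v_2], [v_1,v_2]

giving chain groups C_0 ≅ Z^3, C_1 ≅ Z^3.

∂_1: C_1 → C_0 maps an edge to its endpoints' difference, ∂[p,q] = q − p.
This gives a 3×3 integer matrix of rank 2; reducing to Smith normal form yields diagonal entries (1,1).

Computing H_k = (kernel of ∂_k) / (image of ∂_{k+1}):

  H_0: rank C_0 − rank ∂_1 = 3 − 2 = 1, and the invariant factors of ∂_1 are all 1, so H_0 = Z.
  H_1: rank ker ∂_1 − rank ∂_2 = (3 − 2) − 0 = 1, and there is no ∂_2, so H_1 = Z.

As a check, the Euler characteristic is 3 − 3 = 0, which agrees with 1 − 1 = 0.

H_0 = Z,  H_1 = Z.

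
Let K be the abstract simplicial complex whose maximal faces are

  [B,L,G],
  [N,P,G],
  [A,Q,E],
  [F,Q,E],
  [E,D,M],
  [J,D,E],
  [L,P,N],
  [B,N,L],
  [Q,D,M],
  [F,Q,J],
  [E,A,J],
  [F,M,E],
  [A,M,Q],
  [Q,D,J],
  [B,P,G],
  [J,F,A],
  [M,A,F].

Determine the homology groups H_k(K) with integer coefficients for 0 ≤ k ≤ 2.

H_0 ≅ Z^2,  H_1 ≅ Z × Z/2,  H_2 = 0.

Order the vertices as A < B < D < E < F < G < J < L < M < N < P < Q. Listing each simplex with vertices in this order, K has dimension 2 with simplices:

  0-simplices (12): A, B, D, E, F, G, J, L, M, N, P, Q
  1-simplices (28): AE, AF, AJ, AM, AQ, BG, BL, BN, BP, DE, DJ, DM, DQ, EF, EJ, EM, EQ, FJ, FM, FQ, GL, GN, GP, JQ, LN, LP, MQ, NP
  2-simplices (17): AEJ, AEQ, AFJ, AFM, AMQ, BGL, BGP, BLN, DEJ, DEM, DJQ, DMQ, EFM, EFQ, FJQ, GNP, LNP

so the chain groups are C_0 ≅ Z^12, C_1 ≅ Z^28, C_2 ≅ Z^17.

∂_1: C_1 → C_0 is given by ∂[p,q] = [q] − [p]. For instance
  ∂MQ = Q − M.
This gives a 12×28 integer matrix of rank 10; reducing to Smith normal form yields diagonal entries (1,1,1,1,1,1,1,1,1,1).

Boundary ∂_2: C_2 → C_1 acts by ∂[p,q,r] = [q,r] − [p,r] + [p,q]. For instance
  ∂DEJ = EJ − DJ + DE,
  ∂EFM = FM − EM + EF.
As a 28×17 matrix over Z this has rank 17, with invariant factors (1,1,1,1,1,1,1,1,1,1,1,1,1,1,1,1,2).

Computing H_k = (kernel of ∂_k) / (image of ∂_{k+1}):

  H_0: rank C_0 − rank ∂_1 = 12 − 10 = 2, and the invariant factors of ∂_1 are all 1, so H_0 ≅ Z^2.
  H_1: rank ker ∂_1 − rank ∂_2 = (28 − 10) − 17 = 1, and ∂_2 has invariant factor 2 > 1, so H_1 ≅ Z × Z/2.
  H_2: rank ker ∂_2 − rank ∂_3 = (17 − 17) − 0 = 0, and there is no ∂_3, so H_2 ≅ 0.

As a check, the Euler characteristic is 12 − 28 + 17 = 1, which agrees with 2 − 1 + 0 = 1.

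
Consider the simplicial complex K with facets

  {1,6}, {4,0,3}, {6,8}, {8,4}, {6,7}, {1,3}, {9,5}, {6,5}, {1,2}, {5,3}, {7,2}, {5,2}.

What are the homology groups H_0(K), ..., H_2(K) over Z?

We work with the vertex ordering 0 < 1 < 2 < 3 < 4 < 5 < 6 < 7 < 8 < 9. The simplices of K, each written with vertices in increasing order, are:

  0-simplices (10): [0], [1], [2], [3], [4], [5], [6], [7], [8], [9]
  1-simplices (14): [0,3], [0,4], [1,2], [1,3], [1,6], [2,5], [2,7], [3,4], [3,5], [4,8], [5,6], [5,9], [6,7], [6,8]
  2-simplices (1): [0,3,4]

Hence C_0 ≅ Z^10, C_1 ≅ Z^14, C_2 ≅ Z^1.

∂_1: C_1 → C_0 sends each edge [p,q] (with p < q) to q − p.
As a 10×14 matrix over Z this has rank 9, with invariant factors (1,1,1,1,1,1,1,1,1).

Boundary ∂_2: C_2 → C_1 maps a triangle to the signed sum of its edges. For instance
  ∂[0,3,4] = [3,4] − [0,4] + [0,3].
The 14×1 boundary matrix has rank 1 and Smith normal form diag(1).

Reading off H_k = ker ∂_k / im ∂_{k+1}:

  H_0: rank C_0 − rank ∂_1 = 10 − 9 = 1, and the invariant factors of ∂_1 are all 1, so H_0 ≅ Z.
  H_1: rank ker ∂_1 − rank ∂_2 = (14 − 9) − 1 = 4, and the invariant factors of ∂_2 are all 1, so H_1 ≅ Z^4.
  H_2: rank ker ∂_2 − rank ∂_3 = (1 − 1) − 0 = 0, and there is no ∂_3, so H_2 ≅ 0.

As a check, the Euler characteristic is 10 − 14 + 1 = -3, which agrees with 1 − 4 + 0 = -3.

H_0 = Z,  H_1 = Z^4,  H_2 = 0.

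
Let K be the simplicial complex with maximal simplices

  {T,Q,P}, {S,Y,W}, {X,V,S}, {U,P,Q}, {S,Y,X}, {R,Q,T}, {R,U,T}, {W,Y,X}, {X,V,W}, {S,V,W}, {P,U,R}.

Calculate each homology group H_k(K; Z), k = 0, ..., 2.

Take the total order P < Q < R < S < T < U < V < W < X < Y on the vertex set. Then K (dimension 2) consists of the simplices:

  0-simplices (10): P, Q, R, S, T, U, V, W, X, Y
  1-simplices (19): PQ, PR, PT, PU, QR, QT, QU, RT, RU, SV, SW, SX, SY, TU, VW, VX, WX, WY, XY
  2-simplices (11): PQT, PQU, PRU, QRT, RTU, SVW, SVX, SWY, SXY, VWX, WXY

giving chain groups C_0 ≅ Z^10, C_1 ≅ Z^19, C_2 ≅ Z^11.

∂_1: C_1 → C_0 maps an edge to its endpoints' difference, ∂[p,q] = q − p.
As a 10×19 matrix over Z this has rank 8, with invariant factors (1,1,1,1,1,1,1,1).

∂_2: C_2 → C_1 sends each 2-simplex [p,q,r] to [q,r] − [p,r] + [p,q]. For instance
  ∂QRT = RT − QT + QR,
  ∂VWX = WX − VX + VW.
As a 19×11 matrix over Z this has rank 10, with invariant factors (1,1,1,1,1,1,1,1,1,1).

Reading off H_k = ker ∂_k / im ∂_{k+1}:

  H_0: rank C_0 − rank ∂_1 = 10 − 8 = 2, and the invariant factors of ∂_1 are all 1, so H_0 = Z^2.
  H_1: rank ker ∂_1 − rank ∂_2 = (19 − 8) − 10 = 1, and the invariant factors of ∂_2 are all 1, so H_1 = Z.
  H_2: rank ker ∂_2 − rank ∂_3 = (11 − 10) − 0 = 1, and there is no ∂_3, so H_2 = Z.

As a check, the Euler characteristic is 10 − 19 + 11 = 2, which agrees with 2 − 1 + 1 = 2.
(K is a triangulation of the disjoint union of the 2-sphere S^2 and the Möbius band.)

H_0 ≅ Z^2,  H_1 ≅ Z,  H_2 ≅ Z.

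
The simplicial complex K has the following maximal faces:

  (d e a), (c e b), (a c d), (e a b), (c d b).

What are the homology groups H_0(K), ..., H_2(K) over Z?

H_0 ≅ Z,  H_1 ≅ Z,  H_2 = 0.

We work with the vertex ordering a < b < c < d < e. The simplices of K, each written with vertices in increasing order, are:

  0-simplices (5): a, b, c, d, e
  1-simplices (10): ab, ac, ad, ae, bc, bd, be, cd, ce, de
  2-simplices (5): abe, acd, ade, bcd, bce

Hence C_0 ≅ Z^5, C_1 ≅ Z^10, C_2 ≅ Z^5.

∂_1: C_1 → C_0 sends each edge [p,q] (with p < q) to q − p.
This gives a 5×10 integer matrix of rank 4; reducing to Smith normal form yields diagonal entries (1,1,1,1).

The boundary map ∂_2: C_2 → C_1 maps a triangle to the signed sum of its edges. For instance
  ∂bce = ce − be + bc,
  ∂bcd = cd − bd + bc.
The resulting 10×5 matrix has rank 5, and its Smith normal form has invariant factors (1,1,1,1,1).

Reading off H_k = ker ∂_k / im ∂_{k+1}:

  H_0: rank C_0 − rank ∂_1 = 5 − 4 = 1, and the invariant factors of ∂_1 are all 1, so H_0 = Z.
  H_1: rank ker ∂_1 − rank ∂_2 = (10 − 4) − 5 = 1, and the invariant factors of ∂_2 are all 1, so H_1 = Z.
  H_2: rank ker ∂_2 − rank ∂_3 = (5 − 5) − 0 = 0, and there is no ∂_3, so H_2 = 0.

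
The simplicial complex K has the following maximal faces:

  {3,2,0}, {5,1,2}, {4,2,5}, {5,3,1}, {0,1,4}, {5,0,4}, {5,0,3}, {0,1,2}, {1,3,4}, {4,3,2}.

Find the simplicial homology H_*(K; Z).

Order the vertices as 0 < 1 < 2 < 3 < 4 < 5. Listing each simplex with vertices in this order, K has dimension 2 with simplices:

  0-simplices (6): [0], [1], [2], [3], [4], [5]
  1-simplices (15): [0,1], [0,2], [0,3], [0,4], [0,5], [1,2], [1,3], [1,4], [1,5], [2,3], [2,4], [2,5], [3,4], [3,5], [4,5]
  2-simplices (10): [0,1,2], [0,1,4], [0,2,3], [0,3,5], [0,4,5], [1,2,5], [1,3,4], [1,3,5], [2,3,4], [2,4,5]

giving chain groups C_0 ≅ Z^6, C_1 ≅ Z^15, C_2 ≅ Z^10.

∂_1: C_1 → C_0 maps an edge to its endpoints' difference, ∂[p,q] = q − p. For instance
  ∂[2,3] = [3] − [2].
As a 6×15 matrix over Z this has rank 5, with invariant factors (1,1,1,1,1).

∂_2: C_2 → C_1 sends each 2-simplex [p,q,r] to [q,r] − [p,r] + [p,q]. For instance
  ∂[0,2,3] = [2,3] − [0,3] + [0,2],
  ∂[0,1,2] = [1,2] − [0,2] + [0,1].
This gives a 15×10 integer matrix of rank 10; reducing to Smith normal form yields diagonal entries (1,1,1,1,1,1,1,1,1,2).

Now H_k = ker ∂_k / im ∂_{k+1}, so:

  H_0: rank C_0 − rank ∂_1 = 6 − 5 = 1, and the invariant factors of ∂_1 are all 1, so H_0 ≅ Z.
  H_1: rank ker ∂_1 − rank ∂_2 = (15 − 5) − 10 = 0, and ∂_2 has invariant factor 2 > 1, so H_1 ≅ Z/2Z.
  H_2: rank ker ∂_2 − rank ∂_3 = (10 − 10) − 0 = 0, and there is no ∂_3, so H_2 ≅ 0.

H_0 = Z,  H_1 = Z/2Z,  H_2 = 0.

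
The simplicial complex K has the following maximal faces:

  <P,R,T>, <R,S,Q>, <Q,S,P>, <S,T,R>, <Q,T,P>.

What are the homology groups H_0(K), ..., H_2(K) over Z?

H_0 = Z,  H_1 = Z,  H_2 = 0.

K has 5 vertices, 10 edges, 5 triangles.
rank ∂_0 = 0, rank ∂_1 = 4 ⇒ b_0 = 5 − 0 − 4 = 1; all invariant factors of ∂_1 are 1 so no torsion. So H_0 ≅ Z.
rank ∂_1 = 4, rank ∂_2 = 5 ⇒ b_1 = 10 − 4 − 5 = 1; all invariant factors of ∂_2 are 1 so no torsion. So H_1 ≅ Z.
rank ∂_2 = 5, rank ∂_3 = 0 ⇒ b_2 = 5 − 5 − 0 = 0. So H_2 ≅ 0.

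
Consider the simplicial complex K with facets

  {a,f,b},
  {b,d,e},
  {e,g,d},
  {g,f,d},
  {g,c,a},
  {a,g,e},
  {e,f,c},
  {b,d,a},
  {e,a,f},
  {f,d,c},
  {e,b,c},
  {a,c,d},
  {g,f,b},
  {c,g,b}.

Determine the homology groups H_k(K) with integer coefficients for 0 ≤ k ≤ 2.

H_0 = Z,  H_1 = Z^2,  H_2 = Z.

K has 7 vertices, 21 edges, 14 triangles.
rank ∂_0 = 0, rank ∂_1 = 6 ⇒ b_0 = 7 − 0 − 6 = 1; all invariant factors of ∂_1 are 1 so no torsion. So H_0 ≅ Z.
rank ∂_1 = 6, rank ∂_2 = 13 ⇒ b_1 = 21 − 6 − 13 = 2; all invariant factors of ∂_2 are 1 so no torsion. So H_1 ≅ Z^2.
rank ∂_2 = 13, rank ∂_3 = 0 ⇒ b_2 = 14 − 13 − 0 = 1. So H_2 ≅ Z.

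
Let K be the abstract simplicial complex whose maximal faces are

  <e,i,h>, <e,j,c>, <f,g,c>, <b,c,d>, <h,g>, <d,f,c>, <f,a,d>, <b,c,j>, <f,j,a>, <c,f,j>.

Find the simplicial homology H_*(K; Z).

Take the total order a < b < c < d < e < f < g < h < i < j on the vertex set. Then K (dimension 2) consists of the simplices:

  0-simplices (10): a, b, c, d, e, f, g, h, i, j
  1-simplices (19): ad, af, aj, bc, bd, bj, cd, ce, cf, cg, cj, df, eh, ei, ej, fg, fj, gh, hi
  2-simplices (9): adf, afj, bcd, bcj, cdf, cej, cfg, cfj, ehi

giving chain groups C_0 ≅ Z^10, C_1 ≅ Z^19, C_2 ≅ Z^9.

Boundary ∂_1: C_1 → C_0 maps an edge to its endpoints' difference, ∂[p,q] = q − p. For instance
  ∂fg = g − f.
This gives a 10×19 integer matrix of rank 9; reducing to Smith normal form yields diagonal entries (1,1,1,1,1,1,1,1,1).

∂_2: C_2 → C_1 acts by ∂[p,q,r] = [q,r] − [p,r] + [p,q]. For instance
  ∂cdf = df − cf + cd,
  ∂ehi = hi − ei + eh.
The 19×9 boundary matrix has rank 9 and Smith normal form diag(1,1,1,1,1,1,1,1,1).

Reading off H_k = ker ∂_k / im ∂_{k+1}:

  H_0: rank C_0 − rank ∂_1 = 10 − 9 = 1, and the invariant factors of ∂_1 are all 1, so H_0 = Z.
  H_1: rank ker ∂_1 − rank ∂_2 = (19 − 9) − 9 = 1, and the invariant factors of ∂_2 are all 1, so H_1 = Z.
  H_2: rank ker ∂_2 − rank ∂_3 = (9 − 9) − 0 = 0, and there is no ∂_3, so H_2 = 0.

H_0 = Z,  H_1 = Z,  H_2 = 0.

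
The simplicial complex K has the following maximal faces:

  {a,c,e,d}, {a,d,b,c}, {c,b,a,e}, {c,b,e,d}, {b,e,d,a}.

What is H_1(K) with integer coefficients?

Fix the vertex order a < b < c < d < e and write every simplex with vertices in increasing order. Then dim K = 3 and the simplices of K are:

  0-simplices (5): a, b, c, d, e
  1-simplices (10): ab, ac, ad, ae, bc, bd, be, cd, ce, de
  2-simplices (10): abc, abd, abe, acd, ace, ade, bcd, bce, bde, cde
  3-simplices (5): abcd, abce, abde, acde, bcde

so the chain groups are C_0 ≅ Z^5, C_1 ≅ Z^10, C_2 ≅ Z^10, C_3 ≅ Z^5.

Boundary ∂_1: C_1 → C_0 sends each edge [p,q] (with p < q) to q − p.
The resulting 5×10 matrix has rank 4, and its Smith normal form has invariant factors (1,1,1,1).

The boundary map ∂_2: C_2 → C_1 maps a triangle to the signed sum of its edges. For instance
  ∂bde = de − be + bd,
  ∂ade = de − ae + ad.
The 10×10 boundary matrix has rank 6 and Smith normal form diag(1,1,1,1,1,1).

The boundary map ∂_3: C_3 → C_2 sends each 3-simplex σ to the alternating sum Σ_i (−1)^i (σ with its i-th vertex removed). For instance
  ∂abcd = bcd − acd + abd − abc,
  ∂acde = cde − ade + ace − acd.
This gives a 10×5 integer matrix of rank 4; reducing to Smith normal form yields diagonal entries (1,1,1,1).

Reading off H_k = ker ∂_k / im ∂_{k+1}:

  H_1: rank ker ∂_1 − rank ∂_2 = (10 − 4) − 6 = 0, and the invariant factors of ∂_2 are all 1, so H_1 ≅ 0.

H_1 ≅ 0.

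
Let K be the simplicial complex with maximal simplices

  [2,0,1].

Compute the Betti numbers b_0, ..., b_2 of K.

Fix the vertex order 0 < 1 < 2 and write every simplex with vertices in increasing order. Then dim K = 2 and the simplices of K are:

  0-simplices (3): [0], [1], [2]
  1-simplices (3): [0,1], [0,2], [1,2]
  2-simplices (1): [0,1,2]

giving chain groups C_0 ≅ Z^3, C_1 ≅ Z^3, C_2 ≅ Z^1.

∂_1: C_1 → C_0 is given by ∂[p,q] = [q] − [p]. For instance
  ∂[0,1] = [1] − [0].
This gives a 3×3 integer matrix of rank 2; reducing to Smith normal form yields diagonal entries (1,1).

Boundary ∂_2: C_2 → C_1 acts by ∂[p,q,r] = [q,r] − [p,r] + [p,q]. For instance
  ∂[0,1,2] = [1,2] − [0,2] + [0,1].
The 3×1 boundary matrix has rank 1 and Smith normal form diag(1).

Now H_k = ker ∂_k / im ∂_{k+1}, so:

  H_0: rank C_0 − rank ∂_1 = 3 − 2 = 1, and the invariant factors of ∂_1 are all 1, so H_0 = Z.
  H_1: rank ker ∂_1 − rank ∂_2 = (3 − 2) − 1 = 0, and the invariant factors of ∂_2 are all 1, so H_1 = 0.
  H_2: rank ker ∂_2 − rank ∂_3 = (1 − 1) − 0 = 0, and there is no ∂_3, so H_2 = 0.

Hence the Betti numbers are b_0 = 1, b_1 = 0, b_2 = 0.

b_0 = 1, b_1 = 0, b_2 = 0.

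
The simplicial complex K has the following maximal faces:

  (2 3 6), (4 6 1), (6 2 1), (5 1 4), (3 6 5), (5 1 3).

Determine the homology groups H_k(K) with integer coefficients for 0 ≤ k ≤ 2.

Fix the vertex order 1 < 2 < 3 < 4 < 5 < 6 and write every simplex with vertices in increasing order. Then dim K = 2 and the simplices of K are:

  0-simplices (6): [1], [2], [3], [4], [5], [6]
  1-simplices (12): [1,2], [1,3], [1,4], [1,5], [1,6], [2,3], [2,6], [3,5], [3,6], [4,5], [4,6], [5,6]
  2-simplices (6): [1,2,6], [1,3,5], [1,4,5], [1,4,6], [2,3,6], [3,5,6]

so the chain groups are C_0 ≅ Z^6, C_1 ≅ Z^12, C_2 ≅ Z^6.

Boundary ∂_1: C_1 → C_0 sends each edge [p,q] (with p < q) to q − p.
The resulting 6×12 matrix has rank 5, and its Smith normal form has invariant factors (1,1,1,1,1).

∂_2: C_2 → C_1 sends each 2-simplex [p,q,r] to [q,r] − [p,r] + [p,q]. For instance
  ∂[3,5,6] = [5,6] − [3,6] + [3,5],
  ∂[2,3,6] = [3,6] − [2,6] + [2,3].
The 12×6 boundary matrix has rank 6 and Smith normal form diag(1,1,1,1,1,1).

Now H_k = ker ∂_k / im ∂_{k+1}, so:

  H_0: rank C_0 − rank ∂_1 = 6 − 5 = 1, and the invariant factors of ∂_1 are all 1, so H_0 ≅ Z.
  H_1: rank ker ∂_1 − rank ∂_2 = (12 − 5) − 6 = 1, and the invariant factors of ∂_2 are all 1, so H_1 ≅ Z.
  H_2: rank ker ∂_2 − rank ∂_3 = (6 − 6) − 0 = 0, and there is no ∂_3, so H_2 ≅ 0.

H_0 = Z,  H_1 = Z,  H_2 = 0.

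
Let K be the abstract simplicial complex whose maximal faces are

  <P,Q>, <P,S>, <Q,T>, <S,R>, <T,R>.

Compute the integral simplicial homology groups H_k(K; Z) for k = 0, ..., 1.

H_0 = Z,  H_1 = Z.

K has 5 vertices, 5 edges.
rank ∂_0 = 0, rank ∂_1 = 4 ⇒ b_0 = 5 − 0 − 4 = 1; all invariant factors of ∂_1 are 1 so no torsion. So H_0 = Z.
rank ∂_1 = 4, rank ∂_2 = 0 ⇒ b_1 = 5 − 4 − 0 = 1. So H_1 = Z.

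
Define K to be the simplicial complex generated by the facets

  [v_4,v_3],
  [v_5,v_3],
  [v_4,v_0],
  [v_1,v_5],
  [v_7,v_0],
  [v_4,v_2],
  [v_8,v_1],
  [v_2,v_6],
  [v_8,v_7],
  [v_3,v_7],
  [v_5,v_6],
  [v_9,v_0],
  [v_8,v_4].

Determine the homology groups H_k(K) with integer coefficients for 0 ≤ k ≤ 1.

We work with the vertex ordering v_0 < v_1 < v_2 < v_3 < v_4 < v_5 < v_6 < v_7 < v_8 < v_9. The simplices of K, each written with vertices in increasing order, are:

  0-simplices (10): [v_0], [v_1], [v_2], [v_3], [v_4], [v_5], [v_6], [v_7], [v_8], [v_9]
  1-simplices (13): [v_0,v_4], [v_0,v_7], [v_0,v_9], [v_1,v_5], [v_1,v_8], [v_2,v_4], [v_2,v_6], [v_3,v_4], [v_3,v_5], [v_3,v_7], [v_4,v_8], [v_5,v_6], [v_7,v_8]

so the chain groups are C_0 ≅ Z^10, C_1 ≅ Z^13.

The boundary map ∂_1: C_1 → C_0 sends each edge [p,q] (with p < q) to q − p.
The resulting 10×13 matrix has rank 9, and its Smith normal form has invariant factors (1,1,1,1,1,1,1,1,1).

Computing H_k = (kernel of ∂_k) / (image of ∂_{k+1}):

  H_0: rank C_0 − rank ∂_1 = 10 − 9 = 1, and the invariant factors of ∂_1 are all 1, so H_0 = Z.
  H_1: rank ker ∂_1 − rank ∂_2 = (13 − 9) − 0 = 4, and there is no ∂_2, so H_1 = Z^4.

H_0 = Z,  H_1 = Z^4.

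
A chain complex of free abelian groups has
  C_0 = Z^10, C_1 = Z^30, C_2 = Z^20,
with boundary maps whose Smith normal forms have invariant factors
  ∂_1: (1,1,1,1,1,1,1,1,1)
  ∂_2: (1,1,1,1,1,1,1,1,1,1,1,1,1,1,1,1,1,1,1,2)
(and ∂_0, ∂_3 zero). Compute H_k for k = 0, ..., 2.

H_0 = Z,  H_1 = Z ⊕ Z/2,  H_2 = 0.

H_0: b_0 = 10 − 0 − 9 = 1; torsion from ∂_1 factors > 1: none. So H_0 = Z.
H_1: b_1 = 30 − 9 − 20 = 1; torsion from ∂_2 factors > 1: [2]. So H_1 = Z ⊕ Z/2.
H_2: b_2 = 20 − 20 − 0 = 0; torsion from ∂_3 factors > 1: none. So H_2 = 0.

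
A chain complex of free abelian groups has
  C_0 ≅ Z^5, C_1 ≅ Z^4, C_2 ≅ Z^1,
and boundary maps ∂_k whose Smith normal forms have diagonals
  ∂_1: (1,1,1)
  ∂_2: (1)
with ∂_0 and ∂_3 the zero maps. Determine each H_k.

H_0 = Z^2,  H_1 = 0,  H_2 = 0.

H_0: b_0 = 5 − 0 − 3 = 2; torsion from ∂_1 factors > 1: none. So H_0 = Z^2.
H_1: b_1 = 4 − 3 − 1 = 0; torsion from ∂_2 factors > 1: none. So H_1 = 0.
H_2: b_2 = 1 − 1 − 0 = 0; torsion from ∂_3 factors > 1: none. So H_2 = 0.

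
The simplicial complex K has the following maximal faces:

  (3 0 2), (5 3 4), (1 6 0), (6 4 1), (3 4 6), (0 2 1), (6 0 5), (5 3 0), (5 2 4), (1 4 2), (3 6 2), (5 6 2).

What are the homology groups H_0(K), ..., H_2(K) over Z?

H_0 ≅ Z,  H_1 ≅ Z/2,  H_2 = 0.

Order the vertices as 0 < 1 < 2 < 3 < 4 < 5 < 6. Listing each simplex with vertices in this order, K has dimension 2 with simplices:

  0-simplices (7): [0], [1], [2], [3], [4], [5], [6]
  1-simplices (18): [0,1], [0,2], [0,3], [0,5], [0,6], [1,2], [1,4], [1,6], [2,3], [2,4], [2,5], [2,6], [3,4], [3,5], [3,6], [4,5], [4,6], [5,6]
  2-simplices (12): [0,1,2], [0,1,6], [0,2,3], [0,3,5], [0,5,6], [1,2,4], [1,4,6], [2,3,6], [2,4,5], [2,5,6], [3,4,5], [3,4,6]

Hence C_0 ≅ Z^7, C_1 ≅ Z^18, C_2 ≅ Z^12.

∂_1: C_1 → C_0 sends each edge [p,q] (with p < q) to q − p. For instance
  ∂[3,6] = [6] − [3].
The resulting 7×18 matrix has rank 6, and its Smith normal form has invariant factors (1,1,1,1,1,1).

∂_2: C_2 → C_1 acts by ∂[p,q,r] = [q,r] − [p,r] + [p,q]. For instance
  ∂[0,2,3] = [2,3] − [0,3] + [0,2],
  ∂[3,4,6] = [4,6] − [3,6] + [3,4].
This gives a 18×12 integer matrix of rank 12; reducing to Smith normal form yields diagonal entries (1,1,1,1,1,1,1,1,1,1,1,2).

Computing H_k = (kernel of ∂_k) / (image of ∂_{k+1}):

  H_0: rank C_0 − rank ∂_1 = 7 − 6 = 1, and the invariant factors of ∂_1 are all 1, so H_0 ≅ Z.
  H_1: rank ker ∂_1 − rank ∂_2 = (18 − 6) − 12 = 0, and ∂_2 has invariant factor 2 > 1, so H_1 ≅ Z/2.
  H_2: rank ker ∂_2 − rank ∂_3 = (12 − 12) − 0 = 0, and there is no ∂_3, so H_2 ≅ 0.

(K is a triangulation of the real projective plane RP^2.)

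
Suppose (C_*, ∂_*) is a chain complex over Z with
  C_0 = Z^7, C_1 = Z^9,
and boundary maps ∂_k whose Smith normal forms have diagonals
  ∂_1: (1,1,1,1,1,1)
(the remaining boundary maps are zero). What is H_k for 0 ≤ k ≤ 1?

H_0: b_0 = 7 − 0 − 6 = 1; torsion from ∂_1 factors > 1: none. So H_0 = Z.
H_1: b_1 = 9 − 6 − 0 = 3; torsion from ∂_2 factors > 1: none. So H_1 = Z^3.

H_0 = Z,  H_1 = Z^3.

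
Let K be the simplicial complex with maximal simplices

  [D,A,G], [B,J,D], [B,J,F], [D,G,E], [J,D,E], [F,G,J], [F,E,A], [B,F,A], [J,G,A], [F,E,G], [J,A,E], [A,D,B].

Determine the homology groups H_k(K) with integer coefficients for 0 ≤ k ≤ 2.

Fix the vertex order A < B < D < E < F < G < J and write every simplex with vertices in increasing order. Then dim K = 2 and the simplices of K are:

  0-simplices (7): A, B, D, E, F, G, J
  1-simplices (18): AB, AD, AE, AF, AG, AJ, BD, BF, BJ, DE, DG, DJ, EF, EG, EJ, FG, FJ, GJ
  2-simplices (12): ABD, ABF, ADG, AEF, AEJ, AGJ, BDJ, BFJ, DEG, DEJ, EFG, FGJ

Hence C_0 ≅ Z^7, C_1 ≅ Z^18, C_2 ≅ Z^12.

The boundary map ∂_1: C_1 → C_0 sends each edge [p,q] (with p < q) to q − p. For instance
  ∂BD = D − B.
This gives a 7×18 integer matrix of rank 6; reducing to Smith normal form yields diagonal entries (1,1,1,1,1,1).

∂_2: C_2 → C_1 maps a triangle to the signed sum of its edges. For instance
  ∂AEF = EF − AF + AE,
  ∂ADG = DG − AG + AD.
As a 18×12 matrix over Z this has rank 12, with invariant factors (1,1,1,1,1,1,1,1,1,1,1,2).

Now H_k = ker ∂_k / im ∂_{k+1}, so:

  H_0: rank C_0 − rank ∂_1 = 7 − 6 = 1, and the invariant factors of ∂_1 are all 1, so H_0 = Z.
  H_1: rank ker ∂_1 − rank ∂_2 = (18 − 6) − 12 = 0, and ∂_2 has invariant factor 2 > 1, so H_1 = Z/2Z.
  H_2: rank ker ∂_2 − rank ∂_3 = (12 − 12) − 0 = 0, and there is no ∂_3, so H_2 = 0.

H_0 = Z,  H_1 = Z/2Z,  H_2 = 0.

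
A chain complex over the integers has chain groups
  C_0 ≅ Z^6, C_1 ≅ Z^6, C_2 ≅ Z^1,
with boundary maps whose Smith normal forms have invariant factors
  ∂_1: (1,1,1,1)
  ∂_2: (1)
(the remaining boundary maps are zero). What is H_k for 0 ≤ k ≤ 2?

H_0: b_0 = 6 − 0 − 4 = 2; torsion from ∂_1 factors > 1: none. So H_0 = Z^2.
H_1: b_1 = 6 − 4 − 1 = 1; torsion from ∂_2 factors > 1: none. So H_1 = Z.
H_2: b_2 = 1 − 1 − 0 = 0; torsion from ∂_3 factors > 1: none. So H_2 = 0.

H_0 = Z^2,  H_1 = Z,  H_2 = 0.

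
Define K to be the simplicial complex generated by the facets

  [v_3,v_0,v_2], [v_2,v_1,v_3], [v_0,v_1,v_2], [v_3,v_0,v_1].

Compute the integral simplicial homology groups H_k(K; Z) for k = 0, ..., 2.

H_0 ≅ Z,  H_1 = 0,  H_2 ≅ Z.

Take the total order v_0 < v_1 < v_2 < v_3 on the vertex set. Then K (dimension 2) consists of the simplices:

  0-simplices (4): [v_0], [v_1], [v_2], [v_3]
  1-simplices (6): [v_0,v_1], [v_0,v_2], [v_0,v_3], [v_1,v_2], [v_1,v_3], [v_2,v_3]
  2-simplices (4): [v_0,v_1,v_2], [v_0,v_1,v_3], [v_0,v_2,v_3], [v_1,v_2,v_3]

Hence C_0 ≅ Z^4, C_1 ≅ Z^6, C_2 ≅ Z^4.

∂_1: C_1 → C_0 is given by ∂[p,q] = [q] − [p].
The 4×6 boundary matrix has rank 3 and Smith normal form diag(1,1,1).

The boundary map ∂_2: C_2 → C_1 sends each 2-simplex [p,q,r] to [q,r] − [p,r] + [p,q]. For instance
  ∂[v_1,v_2,v_3] = [v_2,v_3] − [v_1,v_3] + [v_1,v_2],
  ∂[v_0,v_1,v_3] = [v_1,v_3] − [v_0,v_3] + [v_0,v_1].
As a 6×4 matrix over Z this has rank 3, with invariant factors (1,1,1).

From H_k ≅ ker(∂_k) / im(∂_{k+1}) we obtain:

  H_0: rank C_0 − rank ∂_1 = 4 − 3 = 1, and the invariant factors of ∂_1 are all 1, so H_0 ≅ Z.
  H_1: rank ker ∂_1 − rank ∂_2 = (6 − 3) − 3 = 0, and the invariant factors of ∂_2 are all 1, so H_1 ≅ 0.
  H_2: rank ker ∂_2 − rank ∂_3 = (4 − 3) − 0 = 1, and there is no ∂_3, so H_2 ≅ Z.

As a check, the Euler characteristic is 4 − 6 + 4 = 2, which agrees with 1 − 0 + 1 = 2.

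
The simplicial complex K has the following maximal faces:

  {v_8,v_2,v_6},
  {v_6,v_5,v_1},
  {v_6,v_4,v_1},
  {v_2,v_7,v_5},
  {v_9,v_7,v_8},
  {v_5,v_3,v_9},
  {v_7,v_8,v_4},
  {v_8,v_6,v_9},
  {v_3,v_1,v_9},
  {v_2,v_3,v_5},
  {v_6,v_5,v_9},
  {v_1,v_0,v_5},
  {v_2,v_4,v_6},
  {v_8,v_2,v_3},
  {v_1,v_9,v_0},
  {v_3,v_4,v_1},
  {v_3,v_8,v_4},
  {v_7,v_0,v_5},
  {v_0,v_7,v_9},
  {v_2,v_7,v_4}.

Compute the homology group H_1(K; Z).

Take the total order v_0 < v_1 < v_2 < v_3 < v_4 < v_5 < v_6 < v_7 < v_8 < v_9 on the vertex set. Then K (dimension 2) consists of the simplices:

  0-simplices (10): [v_0], [v_1], [v_2], [v_3], [v_4], [v_5], [v_6], [v_7], [v_8], [v_9]
  1-simplices (30): (30 of them)
  2-simplices (20): (20 of them)

Hence C_0 ≅ Z^10, C_1 ≅ Z^30, C_2 ≅ Z^20.

Boundary ∂_1: C_1 → C_0 is given by ∂[p,q] = [q] − [p].
The resulting 10×30 matrix has rank 9, and its Smith normal form has invariant factors (1,1,1,1,1,1,1,1,1).

Boundary ∂_2: C_2 → C_1 acts by ∂[p,q,r] = [q,r] − [p,r] + [p,q]. For instance
  ∂[v_2,v_6,v_8] = [v_6,v_8] − [v_2,v_8] + [v_2,v_6],
  ∂[v_3,v_5,v_9] = [v_5,v_9] − [v_3,v_9] + [v_3,v_5].
This gives a 30×20 integer matrix of rank 20; reducing to Smith normal form yields diagonal entries (1,1,1,1,1,1,1,1,1,1,1,1,1,1,1,1,1,1,1,2).

Reading off H_k = ker ∂_k / im ∂_{k+1}:

  H_1: rank ker ∂_1 − rank ∂_2 = (30 − 9) − 20 = 1, and ∂_2 has invariant factor 2 > 1, so H_1 = Z ⊕ Z/2.

(K is a triangulation of the Klein bottle.)

H_1 ≅ Z ⊕ Z/2.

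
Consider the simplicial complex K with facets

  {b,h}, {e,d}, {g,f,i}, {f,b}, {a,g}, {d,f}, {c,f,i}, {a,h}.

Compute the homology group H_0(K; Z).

Take the total order a < b < c < d < e < f < g < h < i on the vertex set. Then K (dimension 2) consists of the simplices:

  0-simplices (9): a, b, c, d, e, f, g, h, i
  1-simplices (11): ag, ah, bf, bh, cf, ci, de, df, fg, fi, gi
  2-simplices (2): cfi, fgi

so the chain groups are C_0 ≅ Z^9, C_1 ≅ Z^11, C_2 ≅ Z^2.

∂_1: C_1 → C_0 sends each edge [p,q] (with p < q) to q − p.
This gives a 9×11 integer matrix of rank 8; reducing to Smith normal form yields diagonal entries (1,1,1,1,1,1,1,1).

Boundary ∂_2: C_2 → C_1 sends each 2-simplex [p,q,r] to [q,r] − [p,r] + [p,q]. For instance
  ∂fgi = gi − fi + fg,
  ∂cfi = fi − ci + cf.
The 11×2 boundary matrix has rank 2 and Smith normal form diag(1,1).

Computing H_k = (kernel of ∂_k) / (image of ∂_{k+1}):

  H_0: rank C_0 − rank ∂_1 = 9 − 8 = 1, and the invariant factors of ∂_1 are all 1, so H_0 ≅ Z.

H_0 ≅ Z.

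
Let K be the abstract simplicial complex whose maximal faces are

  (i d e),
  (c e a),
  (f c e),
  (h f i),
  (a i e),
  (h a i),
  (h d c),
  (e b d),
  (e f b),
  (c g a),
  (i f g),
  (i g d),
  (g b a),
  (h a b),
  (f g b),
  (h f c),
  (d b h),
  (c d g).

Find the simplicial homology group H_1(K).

We work with the vertex ordering a < b < c < d < e < f < g < h < i. The simplices of K, each written with vertices in increasing order, are:

  0-simplices (9): a, b, c, d, e, f, g, h, i
  1-simplices (27): ab, ac, ae, ag, ah, ai, bd, be, bf, bg, bh, cd, ce, cf, cg, ch, de, dg, dh, di, ef, ei, fg, fh, fi, gi, hi
  2-simplices (18): abg, abh, ace, acg, aei, ahi, bde, bdh, bef, bfg, cdg, cdh, cef, cfh, dei, dgi, fgi, fhi

so the chain groups are C_0 ≅ Z^9, C_1 ≅ Z^27, C_2 ≅ Z^18.

∂_1: C_1 → C_0 maps an edge to its endpoints' difference, ∂[p,q] = q − p.
As a 9×27 matrix over Z this has rank 8, with invariant factors (1,1,1,1,1,1,1,1).

The boundary map ∂_2: C_2 → C_1 sends each 2-simplex [p,q,r] to [q,r] − [p,r] + [p,q]. For instance
  ∂bdh = dh − bh + bd,
  ∂abg = bg − ag + ab.
The 27×18 boundary matrix has rank 17 and Smith normal form diag(1,1,1,1,1,1,1,1,1,1,1,1,1,1,1,1,1).

Reading off H_k = ker ∂_k / im ∂_{k+1}:

  H_1: rank ker ∂_1 − rank ∂_2 = (27 − 8) − 17 = 2, and the invariant factors of ∂_2 are all 1, so H_1 = Z^2.

H_1 ≅ Z^2.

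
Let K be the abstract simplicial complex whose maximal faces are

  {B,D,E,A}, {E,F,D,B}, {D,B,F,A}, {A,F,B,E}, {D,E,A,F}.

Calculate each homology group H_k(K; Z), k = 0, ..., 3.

Take the total order A < B < D < E < F on the vertex set. Then K (dimension 3) consists of the simplices:

  0-simplices (5): A, B, D, E, F
  1-simplices (10): AB, AD, AE, AF, BD, BE, BF, DE, DF, EF
  2-simplices (10): ABD, ABE, ABF, ADE, ADF, AEF, BDE, BDF, BEF, DEF
  3-simplices (5): ABDE, ABDF, ABEF, ADEF, BDEF

Hence C_0 ≅ Z^5, C_1 ≅ Z^10, C_2 ≅ Z^10, C_3 ≅ Z^5.

∂_1: C_1 → C_0 maps an edge to its endpoints' difference, ∂[p,q] = q − p. For instance
  ∂AE = E − A.
The 5×10 boundary matrix has rank 4 and Smith normal form diag(1,1,1,1).

The boundary map ∂_2: C_2 → C_1 maps a triangle to the signed sum of its edges. For instance
  ∂ADE = DE − AE + AD,
  ∂ADF = DF − AF + AD.
As a 10×10 matrix over Z this has rank 6, with invariant factors (1,1,1,1,1,1).

∂_3: C_3 → C_2 sends each 3-simplex σ to the alternating sum Σ_i (−1)^i (σ with its i-th vertex removed). For instance
  ∂ABEF = BEF − AEF + ABF − ABE,
  ∂ABDF = BDF − ADF + ABF − ABD.
This gives a 10×5 integer matrix of rank 4; reducing to Smith normal form yields diagonal entries (1,1,1,1).

From H_k ≅ ker(∂_k) / im(∂_{k+1}) we obtain:

  H_0: rank C_0 − rank ∂_1 = 5 − 4 = 1, and the invariant factors of ∂_1 are all 1, so H_0 ≅ Z.
  H_1: rank ker ∂_1 − rank ∂_2 = (10 − 4) − 6 = 0, and the invariant factors of ∂_2 are all 1, so H_1 ≅ 0.
  H_2: rank ker ∂_2 − rank ∂_3 = (10 − 6) − 4 = 0, and the invariant factors of ∂_3 are all 1, so H_2 ≅ 0.
  H_3: rank ker ∂_3 − rank ∂_4 = (5 − 4) − 0 = 1, and there is no ∂_4, so H_3 ≅ Z.

(K is a triangulation of the 3-sphere S^3.)

H_0 = Z,  H_1 = 0,  H_2 = 0,  H_3 = Z.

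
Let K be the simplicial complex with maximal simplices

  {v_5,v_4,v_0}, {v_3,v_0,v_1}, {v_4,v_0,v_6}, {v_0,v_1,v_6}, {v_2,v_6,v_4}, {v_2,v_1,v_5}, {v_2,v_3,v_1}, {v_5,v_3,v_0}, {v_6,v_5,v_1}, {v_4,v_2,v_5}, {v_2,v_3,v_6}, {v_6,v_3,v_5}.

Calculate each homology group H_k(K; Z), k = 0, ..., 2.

H_0 ≅ Z,  H_1 ≅ Z/2,  H_2 = 0.

K has 7 vertices, 18 edges, 12 triangles.
rank ∂_0 = 0, rank ∂_1 = 6 ⇒ b_0 = 7 − 0 − 6 = 1; all invariant factors of ∂_1 are 1 so no torsion. So H_0 = Z.
rank ∂_1 = 6, rank ∂_2 = 12 ⇒ b_1 = 18 − 6 − 12 = 0; ∂_2 has invariant factor(s) [2] giving torsion. So H_1 = Z/2.
rank ∂_2 = 12, rank ∂_3 = 0 ⇒ b_2 = 12 − 12 − 0 = 0. So H_2 = 0.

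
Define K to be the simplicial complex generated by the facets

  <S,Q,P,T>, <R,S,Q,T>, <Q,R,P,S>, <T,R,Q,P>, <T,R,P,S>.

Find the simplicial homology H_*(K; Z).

H_0 ≅ Z,  H_1 = 0,  H_2 = 0,  H_3 ≅ Z.

We work with the vertex ordering P < Q < R < S < T. The simplices of K, each written with vertices in increasing order, are:

  0-simplices (5): P, Q, R, S, T
  1-simplices (10): PQ, PR, PS, PT, QR, QS, QT, RS, RT, ST
  2-simplices (10): PQR, PQS, PQT, PRS, PRT, PST, QRS, QRT, QST, RST
  3-simplices (5): PQRS, PQRT, PQST, PRST, QRST

giving chain groups C_0 ≅ Z^5, C_1 ≅ Z^10, C_2 ≅ Z^10, C_3 ≅ Z^5.

∂_1: C_1 → C_0 is given by ∂[p,q] = [q] − [p].
As a 5×10 matrix over Z this has rank 4, with invariant factors (1,1,1,1).

The boundary map ∂_2: C_2 → C_1 sends each 2-simplex [p,q,r] to [q,r] − [p,r] + [p,q]. For instance
  ∂PQT = QT − PT + PQ,
  ∂QRT = RT − QT + QR.
The 10×10 boundary matrix has rank 6 and Smith normal form diag(1,1,1,1,1,1).

∂_3: C_3 → C_2 sends each 3-simplex σ to the alternating sum Σ_i (−1)^i (σ with its i-th vertex removed). For instance
  ∂PQST = QST − PST + PQT − PQS,
  ∂PQRS = QRS − PRS + PQS − PQR.
This gives a 10×5 integer matrix of rank 4; reducing to Smith normal form yields diagonal entries (1,1,1,1).

Reading off H_k = ker ∂_k / im ∂_{k+1}:

  H_0: rank C_0 − rank ∂_1 = 5 − 4 = 1, and the invariant factors of ∂_1 are all 1, so H_0 ≅ Z.
  H_1: rank ker ∂_1 − rank ∂_2 = (10 − 4) − 6 = 0, and the invariant factors of ∂_2 are all 1, so H_1 ≅ 0.
  H_2: rank ker ∂_2 − rank ∂_3 = (10 − 6) − 4 = 0, and the invariant factors of ∂_3 are all 1, so H_2 ≅ 0.
  H_3: rank ker ∂_3 − rank ∂_4 = (5 − 4) − 0 = 1, and there is no ∂_4, so H_3 ≅ Z.

(K is a triangulation of the 3-sphere S^3.)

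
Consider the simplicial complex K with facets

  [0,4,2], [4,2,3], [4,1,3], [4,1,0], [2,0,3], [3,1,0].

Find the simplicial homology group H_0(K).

H_0 = Z.

We work with the vertex ordering 0 < 1 < 2 < 3 < 4. The simplices of K, each written with vertices in increasing order, are:

  0-simplices (5): [0], [1], [2], [3], [4]
  1-simplices (9): [0,1], [0,2], [0,3], [0,4], [1,3], [1,4], [2,3], [2,4], [3,4]
  2-simplices (6): [0,1,3], [0,1,4], [0,2,3], [0,2,4], [1,3,4], [2,3,4]

giving chain groups C_0 ≅ Z^5, C_1 ≅ Z^9, C_2 ≅ Z^6.

∂_1: C_1 → C_0 maps an edge to its endpoints' difference, ∂[p,q] = q − p. For instance
  ∂[0,1] = [1] − [0].
This gives a 5×9 integer matrix of rank 4; reducing to Smith normal form yields diagonal entries (1,1,1,1).

∂_2: C_2 → C_1 maps a triangle to the signed sum of its edges. For instance
  ∂[0,1,3] = [1,3] − [0,3] + [0,1],
  ∂[0,2,3] = [2,3] − [0,3] + [0,2].
This gives a 9×6 integer matrix of rank 5; reducing to Smith normal form yields diagonal entries (1,1,1,1,1).

Reading off H_k = ker ∂_k / im ∂_{k+1}:

  H_0: rank C_0 − rank ∂_1 = 5 − 4 = 1, and the invariant factors of ∂_1 are all 1, so H_0 = Z.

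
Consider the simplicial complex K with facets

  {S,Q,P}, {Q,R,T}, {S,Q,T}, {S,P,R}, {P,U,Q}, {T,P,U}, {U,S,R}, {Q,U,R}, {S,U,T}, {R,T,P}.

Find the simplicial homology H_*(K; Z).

H_0 = Z,  H_1 = Z/2,  H_2 = 0.

Fix the vertex order P < Q < R < S < T < U and write every simplex with vertices in increasing order. Then dim K = 2 and the simplices of K are:

  0-simplices (6): P, Q, R, S, T, U
  1-simplices (15): PQ, PR, PS, PT, PU, QR, QS, QT, QU, RS, RT, RU, ST, SU, TU
  2-simplices (10): PQS, PQU, PRS, PRT, PTU, QRT, QRU, QST, RSU, STU

giving chain groups C_0 ≅ Z^6, C_1 ≅ Z^15, C_2 ≅ Z^10.

∂_1: C_1 → C_0 sends each edge [p,q] (with p < q) to q − p.
The resulting 6×15 matrix has rank 5, and its Smith normal form has invariant factors (1,1,1,1,1).

Boundary ∂_2: C_2 → C_1 maps a triangle to the signed sum of its edges. For instance
  ∂PQS = QS − PS + PQ,
  ∂QRU = RU − QU + QR.
The 15×10 boundary matrix has rank 10 and Smith normal form diag(1,1,1,1,1,1,1,1,1,2).

Now H_k = ker ∂_k / im ∂_{k+1}, so:

  H_0: rank C_0 − rank ∂_1 = 6 − 5 = 1, and the invariant factors of ∂_1 are all 1, so H_0 = Z.
  H_1: rank ker ∂_1 − rank ∂_2 = (15 − 5) − 10 = 0, and ∂_2 has invariant factor 2 > 1, so H_1 = Z/2.
  H_2: rank ker ∂_2 − rank ∂_3 = (10 − 10) − 0 = 0, and there is no ∂_3, so H_2 = 0.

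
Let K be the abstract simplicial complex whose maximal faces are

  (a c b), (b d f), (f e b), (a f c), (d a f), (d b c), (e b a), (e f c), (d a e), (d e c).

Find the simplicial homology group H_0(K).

Take the total order a < b < c < d < e < f on the vertex set. Then K (dimension 2) consists of the simplices:

  0-simplices (6): a, b, c, d, e, f
  1-simplices (15): ab, ac, ad, ae, af, bc, bd, be, bf, cd, ce, cf, de, df, ef
  2-simplices (10): abc, abe, acf, ade, adf, bcd, bdf, bef, cde, cef

so the chain groups are C_0 ≅ Z^6, C_1 ≅ Z^15, C_2 ≅ Z^10.

The boundary map ∂_1: C_1 → C_0 is given by ∂[p,q] = [q] − [p]. For instance
  ∂cd = d − c.
The resulting 6×15 matrix has rank 5, and its Smith normal form has invariant factors (1,1,1,1,1).

∂_2: C_2 → C_1 sends each 2-simplex [p,q,r] to [q,r] − [p,r] + [p,q]. For instance
  ∂acf = cf − af + ac,
  ∂bcd = cd − bd + bc.
The resulting 15×10 matrix has rank 10, and its Smith normal form has invariant factors (1,1,1,1,1,1,1,1,1,2).

From H_k ≅ ker(∂_k) / im(∂_{k+1}) we obtain:

  H_0: rank C_0 − rank ∂_1 = 6 − 5 = 1, and the invariant factors of ∂_1 are all 1, so H_0 ≅ Z.

H_0 ≅ Z.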